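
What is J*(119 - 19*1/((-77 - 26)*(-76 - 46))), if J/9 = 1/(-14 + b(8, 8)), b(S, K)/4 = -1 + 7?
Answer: 2691603/25132 ≈ 107.10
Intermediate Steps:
b(S, K) = 24 (b(S, K) = 4*(-1 + 7) = 4*6 = 24)
J = 9/10 (J = 9/(-14 + 24) = 9/10 ≈ 0.90000)
J*(119 - 19*1/((-77 - 26)*(-76 - 46))) = 9*(119 - 19*1/((-77 - 26)*(-76 - 46)))/10 = 9*(119 - 19/((-103*(-122))))/10 = 9*(119 - 19/12566)/10 = (9/10)*(1495335/12566) = 2691603/25132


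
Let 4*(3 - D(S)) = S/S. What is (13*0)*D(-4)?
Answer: 0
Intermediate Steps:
D(S) = 11/4 (D(S) = 3 - S/(4*S) = 3 - ¼*1 = 3 - ¼ = 11/4)
(13*0)*D(-4) = (13*0)*(11/4) = 0*(11/4) = 0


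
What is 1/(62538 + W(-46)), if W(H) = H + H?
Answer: 1/62446 ≈ 1.6014e-5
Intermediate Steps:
W(H) = 2*H
1/(62538 + W(-46)) = 1/(62538 + 2*(-46)) = 1/(62538 - 92) = 1/62446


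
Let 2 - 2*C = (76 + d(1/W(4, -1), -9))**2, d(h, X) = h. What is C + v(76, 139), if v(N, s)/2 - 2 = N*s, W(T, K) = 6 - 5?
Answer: 36337/2 ≈ 18169.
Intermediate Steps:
W(T, K) = 1
v(N, s) = 4 + 2*N*s (v(N, s) = 4 + 2*(N*s) = 4 + 2*N*s)
C = -5927/2 (C = 1 - (76 + 1/1)**2/2 = 1 - (76 + 1)**2/2 = 1 - 1/2*77**2 = 1 - 1/2*5929 = 1 - 5929/2 = -5927/2 ≈ -2963.5)
C + v(76, 139) = -5927/2 + (4 + 2*76*139) = -5927/2 + (4 + 21128) = -5927/2 + 21132 = 36337/2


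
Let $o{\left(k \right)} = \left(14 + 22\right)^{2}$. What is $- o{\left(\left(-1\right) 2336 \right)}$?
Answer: $-1296$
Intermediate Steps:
$o{\left(k \right)} = 1296$ ($o{\left(k \right)} = 36^{2} = 1296$)
$- o{\left(\left(-1\right) 2336 \right)} = \left(-1\right) 1296 = -1296$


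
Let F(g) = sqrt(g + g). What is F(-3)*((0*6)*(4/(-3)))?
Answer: 0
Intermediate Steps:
F(g) = sqrt(2)*sqrt(g) (F(g) = sqrt(2*g) = sqrt(2)*sqrt(g))
F(-3)*((0*6)*(4/(-3))) = (sqrt(2)*sqrt(-3))*((0*6)*(4/(-3))) = (sqrt(2)*(I*sqrt(3)))*(0*(4*(-1/3))) = (I*sqrt(6))*(0*(-4/3)) = (I*sqrt(6))*0 = 0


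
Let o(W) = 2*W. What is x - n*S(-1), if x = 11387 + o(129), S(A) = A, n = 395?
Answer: 12040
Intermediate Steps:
x = 11645 (x = 11387 + 2*129 = 11387 + 258 = 11645)
x - n*S(-1) = 11645 - 395*(-1) = 11645 - 1*(-395) = 11645 + 395 = 12040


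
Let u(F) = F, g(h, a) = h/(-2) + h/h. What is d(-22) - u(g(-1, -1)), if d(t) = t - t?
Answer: -3/2 ≈ -1.5000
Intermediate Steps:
g(h, a) = 1 - h/2 (g(h, a) = h*(-1/2) + 1 = -h/2 + 1 = 1 - h/2)
d(t) = 0
d(-22) - u(g(-1, -1)) = 0 - (1 - 1/2*(-1)) = 0 - (1 + 1/2) = 0 - 1*3/2 = 0 - 3/2 = -3/2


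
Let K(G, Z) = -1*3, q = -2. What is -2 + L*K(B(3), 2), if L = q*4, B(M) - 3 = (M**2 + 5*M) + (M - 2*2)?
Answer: 22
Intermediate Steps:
B(M) = -1 + M**2 + 6*M (B(M) = 3 + ((M**2 + 5*M) + (M - 2*2)) = 3 + ((M**2 + 5*M) + (M - 4)) = 3 + ((M**2 + 5*M) + (-4 + M)) = 3 + (-4 + M**2 + 6*M) = -1 + M**2 + 6*M)
K(G, Z) = -3
L = -8 (L = -2*4 = -8)
-2 + L*K(B(3), 2) = -2 - 8*(-3) = -2 + 24 = 22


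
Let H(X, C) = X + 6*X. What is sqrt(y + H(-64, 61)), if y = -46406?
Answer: 3*I*sqrt(5206) ≈ 216.46*I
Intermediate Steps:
H(X, C) = 7*X
sqrt(y + H(-64, 61)) = sqrt(-46406 + 7*(-64)) = sqrt(-46406 - 448) = sqrt(-46854) = 3*I*sqrt(5206)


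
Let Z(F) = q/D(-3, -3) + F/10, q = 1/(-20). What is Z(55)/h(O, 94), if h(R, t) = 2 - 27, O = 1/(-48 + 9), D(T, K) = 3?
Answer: -329/1500 ≈ -0.21933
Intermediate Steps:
q = -1/20 ≈ -0.050000
O = -1/39 (O = 1/(-39) = -1/39 ≈ -0.025641)
h(R, t) = -25
Z(F) = -1/60 + F/10 (Z(F) = -1/20/3 + F/10 = -1/20*1/3 + F*(1/10) = -1/60 + F/10)
Z(55)/h(O, 94) = (-1/60 + (1/10)*55)/(-25) = (-1/60 + 11/2)*(-1/25) = (329/60)*(-1/25) = -329/1500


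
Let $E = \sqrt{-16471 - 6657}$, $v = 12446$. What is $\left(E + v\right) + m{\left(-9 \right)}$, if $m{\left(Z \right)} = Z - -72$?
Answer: $12509 + 14 i \sqrt{118} \approx 12509.0 + 152.08 i$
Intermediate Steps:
$m{\left(Z \right)} = 72 + Z$ ($m{\left(Z \right)} = Z + 72 = 72 + Z$)
$E = 14 i \sqrt{118}$ ($E = \sqrt{-23128} = 14 i \sqrt{118} \approx 152.08 i$)
$\left(E + v\right) + m{\left(-9 \right)} = \left(14 i \sqrt{118} + 12446\right) + \left(72 - 9\right) = \left(12446 + 14 i \sqrt{118}\right) + 63 = 12509 + 14 i \sqrt{118}$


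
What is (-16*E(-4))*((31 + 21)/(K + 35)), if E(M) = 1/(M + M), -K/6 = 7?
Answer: -104/7 ≈ -14.857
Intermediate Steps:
K = -42 (K = -6*7 = -42)
E(M) = 1/(2*M)
(-16*E(-4))*((31 + 21)/(K + 35)) = (-8/(-4))*((31 + 21)/(-42 + 35)) = (-8*(-1)/4)*(52/(-7)) = (-16*(-⅛))*(52*(-⅐)) = 2*(-52/7) = -104/7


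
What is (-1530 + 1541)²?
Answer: 121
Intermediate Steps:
(-1530 + 1541)² = 11² = 121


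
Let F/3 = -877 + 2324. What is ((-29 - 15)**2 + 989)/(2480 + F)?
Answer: 2925/6821 ≈ 0.42882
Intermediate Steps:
F = 4341 (F = 3*(-877 + 2324) = 3*1447 = 4341)
((-29 - 15)**2 + 989)/(2480 + F) = ((-29 - 15)**2 + 989)/(2480 + 4341) = ((-44)**2 + 989)/6821 = (1936 + 989)*(1/6821) = 2925*(1/6821) = 2925/6821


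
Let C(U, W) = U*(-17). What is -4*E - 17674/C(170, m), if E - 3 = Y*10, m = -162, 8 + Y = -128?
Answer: 7852297/1445 ≈ 5434.1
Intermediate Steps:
Y = -136 (Y = -8 - 128 = -136)
E = -1357 (E = 3 - 136*10 = 3 - 1360 = -1357)
C(U, W) = -17*U
-4*E - 17674/C(170, m) = -4*(-1357) - 17674/((-17*170)) = 5428 - 17674/(-2890) = 5428 - 17674*(-1)/2890 = 5428 - 1*(-8837/1445) = 5428 + 8837/1445 = 7852297/1445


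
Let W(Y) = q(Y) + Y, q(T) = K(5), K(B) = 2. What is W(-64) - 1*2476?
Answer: -2538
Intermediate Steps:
q(T) = 2
W(Y) = 2 + Y
W(-64) - 1*2476 = (2 - 64) - 1*2476 = -62 - 2476 = -2538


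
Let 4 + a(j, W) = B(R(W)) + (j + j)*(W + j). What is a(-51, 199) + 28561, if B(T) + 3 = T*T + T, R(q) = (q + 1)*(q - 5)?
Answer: 1505492258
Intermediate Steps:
R(q) = (1 + q)*(-5 + q)
B(T) = -3 + T + T² (B(T) = -3 + (T*T + T) = -3 + (T² + T) = -3 + (T + T²) = -3 + T + T²)
a(j, W) = -12 + W² + (-5 + W² - 4*W)² - 4*W + 2*j*(W + j) (a(j, W) = -4 + ((-3 + (-5 + W² - 4*W) + (-5 + W² - 4*W)²) + (j + j)*(W + j)) = -4 + ((-8 + W² + (-5 + W² - 4*W)² - 4*W) + (2*j)*(W + j)) = -4 + ((-8 + W² + (-5 + W² - 4*W)² - 4*W) + 2*j*(W + j)) = -4 + (-8 + W² + (-5 + W² - 4*W)² - 4*W + 2*j*(W + j)) = -12 + W² + (-5 + W² - 4*W)² - 4*W + 2*j*(W + j))
a(-51, 199) + 28561 = (-12 + 199² + (5 - 1*199² + 4*199)² - 4*199 + 2*(-51)² + 2*199*(-51)) + 28561 = (-12 + 39601 + (5 - 1*39601 + 796)² - 796 + 2*2601 - 20298) + 28561 = (-12 + 39601 + (5 - 39601 + 796)² - 796 + 5202 - 20298) + 28561 = (-12 + 39601 + (-38800)² - 796 + 5202 - 20298) + 28561 = (-12 + 39601 + 1505440000 - 796 + 5202 - 20298) + 28561 = 1505463697 + 28561 = 1505492258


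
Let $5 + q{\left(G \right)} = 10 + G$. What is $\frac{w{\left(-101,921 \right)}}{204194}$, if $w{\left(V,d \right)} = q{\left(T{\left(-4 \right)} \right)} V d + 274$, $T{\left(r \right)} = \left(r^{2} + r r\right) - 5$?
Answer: $- \frac{1488199}{102097} \approx -14.576$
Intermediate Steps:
$T{\left(r \right)} = -5 + 2 r^{2}$ ($T{\left(r \right)} = \left(r^{2} + r^{2}\right) - 5 = 2 r^{2} - 5 = -5 + 2 r^{2}$)
$q{\left(G \right)} = 5 + G$ ($q{\left(G \right)} = -5 + \left(10 + G\right) = 5 + G$)
$w{\left(V,d \right)} = 274 + 32 V d$ ($w{\left(V,d \right)} = \left(5 - \left(5 - 2 \left(-4\right)^{2}\right)\right) V d + 274 = \left(5 + \left(-5 + 2 \cdot 16\right)\right) V d + 274 = \left(5 + \left(-5 + 32\right)\right) V d + 274 = \left(5 + 27\right) V d + 274 = 32 V d + 274 = 274 + 32 V d$)
$\frac{w{\left(-101,921 \right)}}{204194} = \frac{274 + 32 \left(-101\right) 921}{204194} = \left(274 - 2976672\right) \frac{1}{204194} = \left(-2976398\right) \frac{1}{204194} = - \frac{1488199}{102097}$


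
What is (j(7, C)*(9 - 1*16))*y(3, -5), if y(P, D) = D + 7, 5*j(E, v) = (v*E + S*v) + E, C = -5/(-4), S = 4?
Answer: -581/10 ≈ -58.100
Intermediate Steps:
C = 5/4 (C = -5*(-¼) = 5/4 ≈ 1.2500)
j(E, v) = E/5 + 4*v/5 + E*v/5 (j(E, v) = ((v*E + 4*v) + E)/5 = ((E*v + 4*v) + E)/5 = ((4*v + E*v) + E)/5 = (E + 4*v + E*v)/5 = E/5 + 4*v/5 + E*v/5)
y(P, D) = 7 + D
(j(7, C)*(9 - 1*16))*y(3, -5) = (((⅕)*7 + (⅘)*(5/4) + (⅕)*7*(5/4))*(9 - 1*16))*(7 - 5) = ((7/5 + 1 + 7/4)*(9 - 16))*2 = ((83/20)*(-7))*2 = -581/20*2 = -581/10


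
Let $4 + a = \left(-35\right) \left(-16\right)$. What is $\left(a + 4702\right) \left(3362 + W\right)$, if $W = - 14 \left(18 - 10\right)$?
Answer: $17088500$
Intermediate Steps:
$a = 556$ ($a = -4 - -560 = -4 + 560 = 556$)
$W = -112$ ($W = \left(-14\right) 8 = -112$)
$\left(a + 4702\right) \left(3362 + W\right) = \left(556 + 4702\right) \left(3362 - 112\right) = 5258 \cdot 3250 = 17088500$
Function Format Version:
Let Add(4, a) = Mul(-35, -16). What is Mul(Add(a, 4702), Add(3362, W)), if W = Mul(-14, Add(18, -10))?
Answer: 17088500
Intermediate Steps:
a = 556 (a = Add(-4, Mul(-35, -16)) = Add(-4, 560) = 556)
W = -112 (W = Mul(-14, 8) = -112)
Mul(Add(a, 4702), Add(3362, W)) = Mul(Add(556, 4702), Add(3362, -112)) = Mul(5258, 3250) = 17088500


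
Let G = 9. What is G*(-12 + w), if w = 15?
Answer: 27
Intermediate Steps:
G*(-12 + w) = 9*(-12 + 15) = 9*3 = 27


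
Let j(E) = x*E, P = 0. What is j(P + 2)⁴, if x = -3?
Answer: 1296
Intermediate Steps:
j(E) = -3*E
j(P + 2)⁴ = (-3*(0 + 2))⁴ = (-3*2)⁴ = (-6)⁴ = 1296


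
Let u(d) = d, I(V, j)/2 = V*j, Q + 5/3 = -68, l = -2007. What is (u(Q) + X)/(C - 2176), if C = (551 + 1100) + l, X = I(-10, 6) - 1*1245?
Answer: 1076/1899 ≈ 0.56661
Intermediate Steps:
Q = -209/3 (Q = -5/3 - 68 = -209/3 ≈ -69.667)
I(V, j) = 2*V*j (I(V, j) = 2*(V*j) = 2*V*j)
X = -1365 (X = 2*(-10)*6 - 1*1245 = -120 - 1245 = -1365)
C = -356 (C = (551 + 1100) - 2007 = 1651 - 2007 = -356)
(u(Q) + X)/(C - 2176) = (-209/3 - 1365)/(-356 - 2176) = -4304/3/(-2532) = -4304/3*(-1/2532) = 1076/1899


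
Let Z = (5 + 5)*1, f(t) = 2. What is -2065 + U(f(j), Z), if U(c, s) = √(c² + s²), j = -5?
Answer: -2065 + 2*√26 ≈ -2054.8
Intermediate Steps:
Z = 10 (Z = 10*1 = 10)
-2065 + U(f(j), Z) = -2065 + √(2² + 10²) = -2065 + √(4 + 100) = -2065 + √104 = -2065 + 2*√26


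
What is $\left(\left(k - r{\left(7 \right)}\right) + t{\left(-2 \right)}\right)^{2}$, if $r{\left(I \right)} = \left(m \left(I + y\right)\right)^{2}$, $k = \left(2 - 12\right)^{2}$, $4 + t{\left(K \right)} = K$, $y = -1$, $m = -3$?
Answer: $52900$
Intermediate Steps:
$t{\left(K \right)} = -4 + K$
$k = 100$ ($k = \left(2 - 12\right)^{2} = \left(-10\right)^{2} = 100$)
$r{\left(I \right)} = \left(3 - 3 I\right)^{2}$ ($r{\left(I \right)} = \left(- 3 \left(I - 1\right)\right)^{2} = \left(- 3 \left(-1 + I\right)\right)^{2} = \left(3 - 3 I\right)^{2}$)
$\left(\left(k - r{\left(7 \right)}\right) + t{\left(-2 \right)}\right)^{2} = \left(\left(100 - 9 \left(-1 + 7\right)^{2}\right) - 6\right)^{2} = \left(\left(100 - 9 \cdot 6^{2}\right) - 6\right)^{2} = \left(\left(100 - 9 \cdot 36\right) - 6\right)^{2} = \left(\left(100 - 324\right) - 6\right)^{2} = \left(-224 - 6\right)^{2} = \left(-230\right)^{2} = 52900$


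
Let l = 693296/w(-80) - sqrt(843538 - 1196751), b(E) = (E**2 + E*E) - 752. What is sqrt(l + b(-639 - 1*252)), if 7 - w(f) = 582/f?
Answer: sqrt(533265208050 - 326041*I*sqrt(353213))/571 ≈ 1278.9 - 0.23236*I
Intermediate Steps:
w(f) = 7 - 582/f
b(E) = -752 + 2*E**2 (b(E) = (E**2 + E**2) - 752 = 2*E**2 - 752 = -752 + 2*E**2)
l = 27731840/571 - I*sqrt(353213) (l = 693296/(7 - 582/(-80)) - sqrt(843538 - 1196751) = 693296/(7 - 582*(-1/80)) - sqrt(-353213) = 693296/(7 + 291/40) - I*sqrt(353213) = 693296/(571/40) - I*sqrt(353213) = 693296*(40/571) - I*sqrt(353213) = 27731840/571 - I*sqrt(353213) ≈ 48567.0 - 594.32*I)
sqrt(l + b(-639 - 1*252)) = sqrt((27731840/571 - I*sqrt(353213)) + (-752 + 2*(-639 - 1*252)**2)) = sqrt((27731840/571 - I*sqrt(353213)) + (-752 + 2*(-639 - 252)**2)) = sqrt((27731840/571 - I*sqrt(353213)) + (-752 + 2*(-891)**2)) = sqrt((27731840/571 - I*sqrt(353213)) + (-752 + 2*793881)) = sqrt((27731840/571 - I*sqrt(353213)) + (-752 + 1587762)) = sqrt((27731840/571 - I*sqrt(353213)) + 1587010) = sqrt(933914550/571 - I*sqrt(353213))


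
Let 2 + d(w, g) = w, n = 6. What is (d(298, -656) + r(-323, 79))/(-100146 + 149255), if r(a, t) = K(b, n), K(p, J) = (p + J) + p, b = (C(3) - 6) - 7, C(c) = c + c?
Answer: 288/49109 ≈ 0.0058645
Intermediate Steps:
C(c) = 2*c
d(w, g) = -2 + w
b = -7 (b = (2*3 - 6) - 7 = (6 - 6) - 7 = 0 - 7 = -7)
K(p, J) = J + 2*p (K(p, J) = (J + p) + p = J + 2*p)
r(a, t) = -8 (r(a, t) = 6 + 2*(-7) = 6 - 14 = -8)
(d(298, -656) + r(-323, 79))/(-100146 + 149255) = ((-2 + 298) - 8)/(-100146 + 149255) = (296 - 8)/49109 = 288*(1/49109) = 288/49109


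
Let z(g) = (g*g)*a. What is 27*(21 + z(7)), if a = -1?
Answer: -756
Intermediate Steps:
z(g) = -g**2 (z(g) = (g*g)*(-1) = g**2*(-1) = -g**2)
27*(21 + z(7)) = 27*(21 - 1*7**2) = 27*(21 - 1*49) = 27*(21 - 49) = 27*(-28) = -756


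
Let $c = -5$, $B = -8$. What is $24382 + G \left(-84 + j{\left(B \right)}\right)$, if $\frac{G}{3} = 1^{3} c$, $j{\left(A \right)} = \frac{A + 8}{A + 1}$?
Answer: $25642$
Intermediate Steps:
$j{\left(A \right)} = \frac{8 + A}{1 + A}$
$G = -15$ ($G = 3 \cdot 1^{3} \left(-5\right) = 3 \cdot 1 \left(-5\right) = 3 \left(-5\right) = -15$)
$24382 + G \left(-84 + j{\left(B \right)}\right) = 24382 - 15 \left(-84 + \frac{8 - 8}{1 - 8}\right) = 24382 - 15 \left(-84 + \frac{1}{-7} \cdot 0\right) = 24382 - 15 \left(-84 - 0\right) = 24382 - 15 \left(-84 + 0\right) = 24382 - -1260 = 24382 + 1260 = 25642$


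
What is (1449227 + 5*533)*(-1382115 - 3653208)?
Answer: -7310745181116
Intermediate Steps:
(1449227 + 5*533)*(-1382115 - 3653208) = (1449227 + 2665)*(-5035323) = 1451892*(-5035323) = -7310745181116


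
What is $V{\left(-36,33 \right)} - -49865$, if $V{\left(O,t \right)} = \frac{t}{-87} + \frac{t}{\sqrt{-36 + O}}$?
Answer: $\frac{1446074}{29} - \frac{11 i \sqrt{2}}{4} \approx 49865.0 - 3.8891 i$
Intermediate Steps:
$V{\left(O,t \right)} = - \frac{t}{87} + \frac{t}{\sqrt{-36 + O}}$ ($V{\left(O,t \right)} = t \left(- \frac{1}{87}\right) + \frac{t}{\sqrt{-36 + O}} = - \frac{t}{87} + \frac{t}{\sqrt{-36 + O}}$)
$V{\left(-36,33 \right)} - -49865 = \left(\left(- \frac{1}{87}\right) 33 + \frac{33}{\sqrt{-36 - 36}}\right) - -49865 = \left(- \frac{11}{29} + \frac{33}{6 i \sqrt{2}}\right) + 49865 = \left(- \frac{11}{29} + 33 \left(- \frac{i \sqrt{2}}{12}\right)\right) + 49865 = \left(- \frac{11}{29} - \frac{11 i \sqrt{2}}{4}\right) + 49865 = \frac{1446074}{29} - \frac{11 i \sqrt{2}}{4}$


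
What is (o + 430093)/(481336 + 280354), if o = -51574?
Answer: 378519/761690 ≈ 0.49695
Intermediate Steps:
(o + 430093)/(481336 + 280354) = (-51574 + 430093)/(481336 + 280354) = 378519/761690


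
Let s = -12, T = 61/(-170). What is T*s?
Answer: 366/85 ≈ 4.3059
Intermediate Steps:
T = -61/170 (T = 61*(-1/170) = -61/170 ≈ -0.35882)
T*s = -61/170*(-12) = 366/85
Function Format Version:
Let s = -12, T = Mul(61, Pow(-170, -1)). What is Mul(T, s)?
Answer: Rational(366, 85) ≈ 4.3059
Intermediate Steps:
T = Rational(-61, 170) (T = Mul(61, Rational(-1, 170)) = Rational(-61, 170) ≈ -0.35882)
Mul(T, s) = Mul(Rational(-61, 170), -12) = Rational(366, 85)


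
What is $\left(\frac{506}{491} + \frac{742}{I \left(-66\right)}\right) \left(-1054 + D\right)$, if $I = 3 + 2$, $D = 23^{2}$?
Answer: $\frac{3453485}{5401} \approx 639.42$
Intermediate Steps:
$D = 529$
$I = 5$
$\left(\frac{506}{491} + \frac{742}{I \left(-66\right)}\right) \left(-1054 + D\right) = \left(\frac{506}{491} + \frac{742}{5 \left(-66\right)}\right) \left(-1054 + 529\right) = \left(506 \cdot \frac{1}{491} + \frac{742}{-330}\right) \left(-525\right) = \left(\frac{506}{491} + 742 \left(- \frac{1}{330}\right)\right) \left(-525\right) = \left(\frac{506}{491} - \frac{371}{165}\right) \left(-525\right) = \left(- \frac{98671}{81015}\right) \left(-525\right) = \frac{3453485}{5401}$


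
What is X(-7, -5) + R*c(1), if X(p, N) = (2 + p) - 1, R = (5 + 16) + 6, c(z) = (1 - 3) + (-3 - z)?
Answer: -168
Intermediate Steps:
c(z) = -5 - z (c(z) = -2 + (-3 - z) = -5 - z)
R = 27 (R = 21 + 6 = 27)
X(p, N) = 1 + p
X(-7, -5) + R*c(1) = (1 - 7) + 27*(-5 - 1*1) = -6 + 27*(-5 - 1) = -6 + 27*(-6) = -6 - 162 = -168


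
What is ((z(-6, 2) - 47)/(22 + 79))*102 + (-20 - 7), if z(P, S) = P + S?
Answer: -7929/101 ≈ -78.505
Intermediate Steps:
((z(-6, 2) - 47)/(22 + 79))*102 + (-20 - 7) = (((-6 + 2) - 47)/(22 + 79))*102 + (-20 - 7) = ((-4 - 47)/101)*102 - 27 = -51*1/101*102 - 27 = -51/101*102 - 27 = -5202/101 - 27 = -7929/101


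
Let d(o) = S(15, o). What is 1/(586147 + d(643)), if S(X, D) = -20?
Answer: 1/586127 ≈ 1.7061e-6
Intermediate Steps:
d(o) = -20
1/(586147 + d(643)) = 1/(586147 - 20) = 1/586127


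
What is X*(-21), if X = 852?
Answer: -17892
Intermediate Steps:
X*(-21) = 852*(-21) = -17892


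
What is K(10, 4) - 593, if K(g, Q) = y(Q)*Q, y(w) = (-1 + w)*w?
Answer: -545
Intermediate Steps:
y(w) = w*(-1 + w)
K(g, Q) = Q**2*(-1 + Q) (K(g, Q) = (Q*(-1 + Q))*Q = Q**2*(-1 + Q))
K(10, 4) - 593 = 4**2*(-1 + 4) - 593 = 16*3 - 593 = 48 - 593 = -545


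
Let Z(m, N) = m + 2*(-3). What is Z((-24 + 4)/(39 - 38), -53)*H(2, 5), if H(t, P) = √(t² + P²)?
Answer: -26*√29 ≈ -140.01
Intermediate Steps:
H(t, P) = √(P² + t²)
Z(m, N) = -6 + m (Z(m, N) = m - 6 = -6 + m)
Z((-24 + 4)/(39 - 38), -53)*H(2, 5) = (-6 + (-24 + 4)/(39 - 38))*√(5² + 2²) = (-6 - 20/1)*√(25 + 4) = (-6 - 20*1)*√29 = (-6 - 20)*√29 = -26*√29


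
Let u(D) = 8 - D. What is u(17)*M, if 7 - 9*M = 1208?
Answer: 1201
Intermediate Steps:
M = -1201/9 (M = 7/9 - ⅑*1208 = 7/9 - 1208/9 = -1201/9 ≈ -133.44)
u(17)*M = (8 - 1*17)*(-1201/9) = (8 - 17)*(-1201/9) = -9*(-1201/9) = 1201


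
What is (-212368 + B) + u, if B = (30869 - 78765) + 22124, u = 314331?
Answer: 76191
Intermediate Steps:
B = -25772 (B = -47896 + 22124 = -25772)
(-212368 + B) + u = (-212368 - 25772) + 314331 = -238140 + 314331 = 76191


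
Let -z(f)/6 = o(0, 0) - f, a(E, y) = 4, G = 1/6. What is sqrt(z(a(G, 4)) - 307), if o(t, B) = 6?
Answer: I*sqrt(319) ≈ 17.861*I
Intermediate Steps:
G = 1/6 ≈ 0.16667
z(f) = -36 + 6*f (z(f) = -6*(6 - f) = -36 + 6*f)
sqrt(z(a(G, 4)) - 307) = sqrt((-36 + 6*4) - 307) = sqrt((-36 + 24) - 307) = sqrt(-12 - 307) = sqrt(-319) = I*sqrt(319)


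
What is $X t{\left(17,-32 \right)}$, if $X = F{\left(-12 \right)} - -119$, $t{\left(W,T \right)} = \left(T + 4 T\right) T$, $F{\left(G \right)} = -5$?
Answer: $583680$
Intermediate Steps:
$t{\left(W,T \right)} = 5 T^{2}$ ($t{\left(W,T \right)} = 5 T T = 5 T^{2}$)
$X = 114$ ($X = -5 - -119 = -5 + 119 = 114$)
$X t{\left(17,-32 \right)} = 114 \cdot 5 \left(-32\right)^{2} = 114 \cdot 5 \cdot 1024 = 114 \cdot 5120 = 583680$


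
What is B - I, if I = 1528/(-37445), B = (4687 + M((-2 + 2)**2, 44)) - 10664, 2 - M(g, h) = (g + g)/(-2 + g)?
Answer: -223732347/37445 ≈ -5975.0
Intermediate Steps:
M(g, h) = 2 - 2*g/(-2 + g) (M(g, h) = 2 - (g + g)/(-2 + g) = 2 - 2*g/(-2 + g))
B = -5975 (B = (4687 - 4/(-2 + (-2 + 2)**2)) - 10664 = (4687 - 4/(-2 + 0**2)) - 10664 = (4687 - 4/(-2 + 0)) - 10664 = (4687 - 4/(-2)) - 10664 = (4687 - 4*(-1/2)) - 10664 = (4687 + 2) - 10664 = 4689 - 10664 = -5975)
I = -1528/37445 (I = 1528*(-1/37445) = -1528/37445 ≈ -0.040807)
B - I = -5975 - 1*(-1528/37445) = -5975 + 1528/37445 = -223732347/37445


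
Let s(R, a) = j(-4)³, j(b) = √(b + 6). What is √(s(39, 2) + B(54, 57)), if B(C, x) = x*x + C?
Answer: √(3303 + 2*√2) ≈ 57.496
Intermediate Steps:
j(b) = √(6 + b)
B(C, x) = C + x² (B(C, x) = x² + C = C + x²)
s(R, a) = 2*√2 (s(R, a) = (√(6 - 4))³ = (√2)³ = 2*√2)
√(s(39, 2) + B(54, 57)) = √(2*√2 + (54 + 57²)) = √(2*√2 + (54 + 3249)) = √(2*√2 + 3303) = √(3303 + 2*√2)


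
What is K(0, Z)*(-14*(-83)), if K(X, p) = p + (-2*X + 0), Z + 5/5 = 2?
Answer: 1162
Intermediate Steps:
Z = 1 (Z = -1 + 2 = 1)
K(X, p) = p - 2*X
K(0, Z)*(-14*(-83)) = (1 - 2*0)*(-14*(-83)) = (1 + 0)*1162 = 1*1162 = 1162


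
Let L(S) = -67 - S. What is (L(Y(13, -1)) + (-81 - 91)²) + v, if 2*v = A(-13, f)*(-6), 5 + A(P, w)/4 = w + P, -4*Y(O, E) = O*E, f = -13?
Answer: 119543/4 ≈ 29886.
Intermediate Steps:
Y(O, E) = -E*O/4 (Y(O, E) = -O*E/4 = -E*O/4)
A(P, w) = -20 + 4*P + 4*w (A(P, w) = -20 + 4*(w + P) = -20 + 4*(P + w) = -20 + (4*P + 4*w) = -20 + 4*P + 4*w)
v = 372 (v = ((-20 + 4*(-13) + 4*(-13))*(-6))/2 = ((-20 - 52 - 52)*(-6))/2 = (-124*(-6))/2 = (½)*744 = 372)
(L(Y(13, -1)) + (-81 - 91)²) + v = ((-67 - (-1)*(-1)*13/4) + (-81 - 91)²) + 372 = ((-67 - 1*13/4) + (-172)²) + 372 = ((-67 - 13/4) + 29584) + 372 = (-281/4 + 29584) + 372 = 118055/4 + 372 = 119543/4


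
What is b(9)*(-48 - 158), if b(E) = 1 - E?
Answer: 1648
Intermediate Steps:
b(9)*(-48 - 158) = (1 - 1*9)*(-48 - 158) = (1 - 9)*(-206) = -8*(-206) = 1648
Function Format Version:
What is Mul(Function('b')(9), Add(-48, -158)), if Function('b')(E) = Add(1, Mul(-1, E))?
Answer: 1648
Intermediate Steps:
Mul(Function('b')(9), Add(-48, -158)) = Mul(Add(1, Mul(-1, 9)), Add(-48, -158)) = Mul(Add(1, -9), -206) = Mul(-8, -206) = 1648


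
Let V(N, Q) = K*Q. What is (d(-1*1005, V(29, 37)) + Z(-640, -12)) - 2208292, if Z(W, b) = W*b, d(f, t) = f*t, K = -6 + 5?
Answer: -2163427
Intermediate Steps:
K = -1
V(N, Q) = -Q
(d(-1*1005, V(29, 37)) + Z(-640, -12)) - 2208292 = ((-1*1005)*(-1*37) - 640*(-12)) - 2208292 = (-1005*(-37) + 7680) - 2208292 = (37185 + 7680) - 2208292 = 44865 - 2208292 = -2163427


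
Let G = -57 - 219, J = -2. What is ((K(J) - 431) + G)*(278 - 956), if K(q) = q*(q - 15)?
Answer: 456294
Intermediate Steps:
K(q) = q*(-15 + q)
G = -276
((K(J) - 431) + G)*(278 - 956) = ((-2*(-15 - 2) - 431) - 276)*(278 - 956) = ((-2*(-17) - 431) - 276)*(-678) = ((34 - 431) - 276)*(-678) = (-397 - 276)*(-678) = -673*(-678) = 456294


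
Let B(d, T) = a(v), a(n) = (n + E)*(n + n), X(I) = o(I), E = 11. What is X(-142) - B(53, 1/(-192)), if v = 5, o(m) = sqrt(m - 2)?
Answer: -160 + 12*I ≈ -160.0 + 12.0*I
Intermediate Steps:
o(m) = sqrt(-2 + m)
X(I) = sqrt(-2 + I)
a(n) = 2*n*(11 + n) (a(n) = (n + 11)*(n + n) = (11 + n)*(2*n) = 2*n*(11 + n))
B(d, T) = 160 (B(d, T) = 2*5*(11 + 5) = 2*5*16 = 160)
X(-142) - B(53, 1/(-192)) = sqrt(-2 - 142) - 1*160 = sqrt(-144) - 160 = 12*I - 160 = -160 + 12*I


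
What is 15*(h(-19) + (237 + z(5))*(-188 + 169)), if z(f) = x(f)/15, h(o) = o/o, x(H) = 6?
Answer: -67644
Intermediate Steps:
h(o) = 1
z(f) = ⅖ (z(f) = 6/15 = 6*(1/15) = ⅖)
15*(h(-19) + (237 + z(5))*(-188 + 169)) = 15*(1 + (237 + ⅖)*(-188 + 169)) = 15*(1 + (1187/5)*(-19)) = 15*(1 - 22553/5) = 15*(-22548/5) = -67644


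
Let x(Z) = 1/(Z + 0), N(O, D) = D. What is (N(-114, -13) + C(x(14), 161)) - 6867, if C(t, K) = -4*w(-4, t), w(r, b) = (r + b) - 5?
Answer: -47910/7 ≈ -6844.3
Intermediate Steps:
w(r, b) = -5 + b + r (w(r, b) = (b + r) - 5 = -5 + b + r)
x(Z) = 1/Z
C(t, K) = 36 - 4*t (C(t, K) = -4*(-5 + t - 4) = -4*(-9 + t) = 36 - 4*t)
(N(-114, -13) + C(x(14), 161)) - 6867 = (-13 + (36 - 4/14)) - 6867 = (-13 + (36 - 4*1/14)) - 6867 = (-13 + (36 - 2/7)) - 6867 = (-13 + 250/7) - 6867 = 159/7 - 6867 = -47910/7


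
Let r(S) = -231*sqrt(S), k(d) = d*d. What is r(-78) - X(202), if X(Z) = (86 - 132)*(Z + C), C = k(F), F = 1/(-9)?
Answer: 752698/81 - 231*I*sqrt(78) ≈ 9292.6 - 2040.1*I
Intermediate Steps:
F = -1/9 ≈ -0.11111
k(d) = d**2
C = 1/81 (C = (-1/9)**2 = 1/81 ≈ 0.012346)
X(Z) = -46/81 - 46*Z (X(Z) = (86 - 132)*(Z + 1/81) = -46*(1/81 + Z) = -46/81 - 46*Z)
r(-78) - X(202) = -231*I*sqrt(78) - (-46/81 - 46*202) = -231*I*sqrt(78) - (-46/81 - 9292) = -231*I*sqrt(78) - 1*(-752698/81) = -231*I*sqrt(78) + 752698/81 = 752698/81 - 231*I*sqrt(78)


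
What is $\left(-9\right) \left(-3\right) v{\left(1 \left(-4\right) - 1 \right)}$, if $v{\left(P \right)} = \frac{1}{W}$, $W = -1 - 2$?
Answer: $-9$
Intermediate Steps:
$W = -3$ ($W = -1 - 2 = -3$)
$v{\left(P \right)} = - \frac{1}{3}$ ($v{\left(P \right)} = \frac{1}{-3} = - \frac{1}{3}$)
$\left(-9\right) \left(-3\right) v{\left(1 \left(-4\right) - 1 \right)} = \left(-9\right) \left(-3\right) \left(- \frac{1}{3}\right) = 27 \left(- \frac{1}{3}\right) = -9$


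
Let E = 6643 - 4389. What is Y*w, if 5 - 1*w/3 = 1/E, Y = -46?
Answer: -33807/49 ≈ -689.94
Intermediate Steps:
E = 2254
w = 33807/2254 (w = 15 - 3/2254 = 33807/2254 ≈ 14.999)
Y*w = -46*33807/2254 = -33807/49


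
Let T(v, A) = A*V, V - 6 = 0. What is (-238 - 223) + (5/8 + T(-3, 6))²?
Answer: 56345/64 ≈ 880.39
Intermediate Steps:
V = 6 (V = 6 + 0 = 6)
T(v, A) = 6*A (T(v, A) = A*6 = 6*A)
(-238 - 223) + (5/8 + T(-3, 6))² = (-238 - 223) + (5/8 + 6*6)² = -461 + (5*(⅛) + 36)² = -461 + (5/8 + 36)² = -461 + (293/8)² = -461 + 85849/64 = 56345/64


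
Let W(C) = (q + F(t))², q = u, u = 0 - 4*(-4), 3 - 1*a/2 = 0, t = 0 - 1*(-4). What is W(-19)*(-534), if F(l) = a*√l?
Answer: -418656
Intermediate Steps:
t = 4 (t = 0 + 4 = 4)
a = 6 (a = 6 - 2*0 = 6 + 0 = 6)
u = 16 (u = 0 + 16 = 16)
q = 16
F(l) = 6*√l
W(C) = 784 (W(C) = (16 + 6*√4)² = (16 + 6*2)² = (16 + 12)² = 28² = 784)
W(-19)*(-534) = 784*(-534) = -418656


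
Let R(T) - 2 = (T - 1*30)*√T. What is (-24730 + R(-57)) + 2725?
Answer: -22003 - 87*I*√57 ≈ -22003.0 - 656.84*I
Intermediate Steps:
R(T) = 2 + √T*(-30 + T) (R(T) = 2 + (T - 1*30)*√T = 2 + (T - 30)*√T = 2 + (-30 + T)*√T = 2 + √T*(-30 + T))
(-24730 + R(-57)) + 2725 = (-24730 + (2 + (-57)^(3/2) - 30*I*√57)) + 2725 = (-24730 + (2 - 57*I*√57 - 30*I*√57)) + 2725 = (-24730 + (2 - 87*I*√57)) + 2725 = (-24728 - 87*I*√57) + 2725 = -22003 - 87*I*√57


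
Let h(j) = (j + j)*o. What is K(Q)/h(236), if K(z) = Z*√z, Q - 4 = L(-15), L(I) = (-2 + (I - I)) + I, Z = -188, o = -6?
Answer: 47*I*√13/708 ≈ 0.23935*I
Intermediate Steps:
L(I) = -2 + I (L(I) = (-2 + 0) + I = -2 + I)
h(j) = -12*j (h(j) = (j + j)*(-6) = (2*j)*(-6) = -12*j)
Q = -13 (Q = 4 + (-2 - 15) = 4 - 17 = -13)
K(z) = -188*√z
K(Q)/h(236) = (-188*I*√13)/((-12*236)) = -188*I*√13/(-2832) = -188*I*√13*(-1/2832) = 47*I*√13/708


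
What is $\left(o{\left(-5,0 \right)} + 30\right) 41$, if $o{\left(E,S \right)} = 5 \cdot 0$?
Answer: $1230$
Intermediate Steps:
$o{\left(E,S \right)} = 0$
$\left(o{\left(-5,0 \right)} + 30\right) 41 = \left(0 + 30\right) 41 = 30 \cdot 41 = 1230$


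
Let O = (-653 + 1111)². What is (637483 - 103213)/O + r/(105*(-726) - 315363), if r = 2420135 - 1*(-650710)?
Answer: -72489389745/13690352342 ≈ -5.2949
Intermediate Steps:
O = 209764 (O = 458² = 209764)
r = 3070845 (r = 2420135 + 650710 = 3070845)
(637483 - 103213)/O + r/(105*(-726) - 315363) = (637483 - 103213)/209764 + 3070845/(105*(-726) - 315363) = 534270*(1/209764) + 3070845/(-76230 - 315363) = 267135/104882 + 3070845/(-391593) = 267135/104882 + 3070845*(-1/391593) = 267135/104882 - 1023615/130531 = -72489389745/13690352342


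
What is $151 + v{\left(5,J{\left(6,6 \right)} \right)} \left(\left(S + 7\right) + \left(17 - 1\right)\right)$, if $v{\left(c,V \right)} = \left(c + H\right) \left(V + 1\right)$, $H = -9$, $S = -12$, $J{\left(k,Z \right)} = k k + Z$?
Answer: $-1741$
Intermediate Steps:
$J{\left(k,Z \right)} = Z + k^{2}$ ($J{\left(k,Z \right)} = k^{2} + Z = Z + k^{2}$)
$v{\left(c,V \right)} = \left(1 + V\right) \left(-9 + c\right)$ ($v{\left(c,V \right)} = \left(c - 9\right) \left(V + 1\right) = \left(-9 + c\right) \left(1 + V\right) = \left(1 + V\right) \left(-9 + c\right)$)
$151 + v{\left(5,J{\left(6,6 \right)} \right)} \left(\left(S + 7\right) + \left(17 - 1\right)\right) = 151 + \left(-9 + 5 - 9 \left(6 + 6^{2}\right) + \left(6 + 6^{2}\right) 5\right) \left(\left(-12 + 7\right) + \left(17 - 1\right)\right) = 151 + \left(-9 + 5 - 9 \left(6 + 36\right) + \left(6 + 36\right) 5\right) \left(-5 + \left(17 - 1\right)\right) = 151 + \left(-9 + 5 - 378 + 42 \cdot 5\right) \left(-5 + 16\right) = 151 + \left(-9 + 5 - 378 + 210\right) 11 = 151 - 1892 = -1741$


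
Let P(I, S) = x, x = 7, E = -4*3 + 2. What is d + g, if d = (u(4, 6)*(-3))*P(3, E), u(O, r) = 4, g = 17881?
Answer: 17797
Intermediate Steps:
E = -10 (E = -12 + 2 = -10)
P(I, S) = 7
d = -84 (d = (4*(-3))*7 = -12*7 = -84)
d + g = -84 + 17881 = 17797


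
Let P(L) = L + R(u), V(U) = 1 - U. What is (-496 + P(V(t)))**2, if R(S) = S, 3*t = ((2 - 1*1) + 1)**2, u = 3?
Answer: 2190400/9 ≈ 2.4338e+5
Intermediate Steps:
t = 4/3 (t = ((2 - 1*1) + 1)**2/3 = ((2 - 1) + 1)**2/3 = (1 + 1)**2/3 = (1/3)*2**2 = (1/3)*4 = 4/3 ≈ 1.3333)
P(L) = 3 + L (P(L) = L + 3 = 3 + L)
(-496 + P(V(t)))**2 = (-496 + (3 + (1 - 1*4/3)))**2 = (-496 + (3 + (1 - 4/3)))**2 = (-496 + (3 - 1/3))**2 = (-496 + 8/3)**2 = (-1480/3)**2 = 2190400/9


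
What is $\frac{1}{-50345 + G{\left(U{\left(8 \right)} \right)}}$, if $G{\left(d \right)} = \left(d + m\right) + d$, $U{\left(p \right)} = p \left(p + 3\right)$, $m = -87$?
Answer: $- \frac{1}{50256} \approx -1.9898 \cdot 10^{-5}$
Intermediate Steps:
$U{\left(p \right)} = p \left(3 + p\right)$
$G{\left(d \right)} = -87 + 2 d$ ($G{\left(d \right)} = \left(d - 87\right) + d = \left(-87 + d\right) + d = -87 + 2 d$)
$\frac{1}{-50345 + G{\left(U{\left(8 \right)} \right)}} = \frac{1}{-50345 - \left(87 - 2 \cdot 8 \left(3 + 8\right)\right)} = \frac{1}{-50345 - \left(87 - 2 \cdot 8 \cdot 11\right)} = \frac{1}{-50345 + \left(-87 + 2 \cdot 88\right)} = \frac{1}{-50345 + \left(-87 + 176\right)} = \frac{1}{-50345 + 89} = \frac{1}{-50256} = - \frac{1}{50256}$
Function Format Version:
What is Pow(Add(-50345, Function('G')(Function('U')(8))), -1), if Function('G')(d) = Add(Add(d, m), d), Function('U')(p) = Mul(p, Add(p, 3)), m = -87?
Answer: Rational(-1, 50256) ≈ -1.9898e-5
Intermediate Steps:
Function('U')(p) = Mul(p, Add(3, p))
Function('G')(d) = Add(-87, Mul(2, d)) (Function('G')(d) = Add(Add(d, -87), d) = Add(Add(-87, d), d) = Add(-87, Mul(2, d)))
Pow(Add(-50345, Function('G')(Function('U')(8))), -1) = Pow(Add(-50345, Add(-87, Mul(2, Mul(8, Add(3, 8))))), -1) = Pow(Add(-50345, Add(-87, Mul(2, Mul(8, 11)))), -1) = Pow(Add(-50345, Add(-87, Mul(2, 88))), -1) = Pow(Add(-50345, Add(-87, 176)), -1) = Pow(Add(-50345, 89), -1) = Pow(-50256, -1) = Rational(-1, 50256)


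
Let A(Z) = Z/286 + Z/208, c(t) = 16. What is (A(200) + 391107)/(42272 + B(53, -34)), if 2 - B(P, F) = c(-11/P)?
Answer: 111857077/12085788 ≈ 9.2552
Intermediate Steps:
A(Z) = 19*Z/2288 (A(Z) = Z*(1/286) + Z*(1/208) = Z/286 + Z/208 = 19*Z/2288)
B(P, F) = -14 (B(P, F) = 2 - 1*16 = 2 - 16 = -14)
(A(200) + 391107)/(42272 + B(53, -34)) = ((19/2288)*200 + 391107)/(42272 - 14) = (475/286 + 391107)/42258 = (111857077/286)*(1/42258) = 111857077/12085788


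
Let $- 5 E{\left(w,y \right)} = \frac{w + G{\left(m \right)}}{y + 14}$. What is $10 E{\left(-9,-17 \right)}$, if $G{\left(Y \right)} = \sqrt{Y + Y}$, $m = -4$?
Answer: $-6 + \frac{4 i \sqrt{2}}{3} \approx -6.0 + 1.8856 i$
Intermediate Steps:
$G{\left(Y \right)} = \sqrt{2} \sqrt{Y}$ ($G{\left(Y \right)} = \sqrt{2 Y} = \sqrt{2} \sqrt{Y}$)
$E{\left(w,y \right)} = - \frac{w + 2 i \sqrt{2}}{5 \left(14 + y\right)}$ ($E{\left(w,y \right)} = - \frac{\left(w + \sqrt{2} \sqrt{-4}\right) \frac{1}{y + 14}}{5} = - \frac{\left(w + \sqrt{2} \cdot 2 i\right) \frac{1}{14 + y}}{5} = - \frac{\left(w + 2 i \sqrt{2}\right) \frac{1}{14 + y}}{5} = - \frac{\frac{1}{14 + y} \left(w + 2 i \sqrt{2}\right)}{5} = - \frac{w + 2 i \sqrt{2}}{5 \left(14 + y\right)}$)
$10 E{\left(-9,-17 \right)} = 10 \frac{\left(-1\right) \left(-9\right) - 2 i \sqrt{2}}{5 \left(14 - 17\right)} = 10 \frac{9 - 2 i \sqrt{2}}{5 \left(-3\right)} = 10 \cdot \frac{1}{5} \left(- \frac{1}{3}\right) \left(9 - 2 i \sqrt{2}\right) = 10 \left(- \frac{3}{5} + \frac{2 i \sqrt{2}}{15}\right) = -6 + \frac{4 i \sqrt{2}}{3}$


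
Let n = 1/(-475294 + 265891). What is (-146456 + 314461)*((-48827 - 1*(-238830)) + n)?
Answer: 6684448234935040/209403 ≈ 3.1921e+10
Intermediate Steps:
n = -1/209403 (n = 1/(-209403) = -1/209403 ≈ -4.7755e-6)
(-146456 + 314461)*((-48827 - 1*(-238830)) + n) = (-146456 + 314461)*((-48827 - 1*(-238830)) - 1/209403) = 168005*((-48827 + 238830) - 1/209403) = 168005*(190003 - 1/209403) = 168005*(39787198208/209403) = 6684448234935040/209403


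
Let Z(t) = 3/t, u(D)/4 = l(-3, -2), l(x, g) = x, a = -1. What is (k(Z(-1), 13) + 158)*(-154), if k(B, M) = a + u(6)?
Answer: -22330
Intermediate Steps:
u(D) = -12 (u(D) = 4*(-3) = -12)
k(B, M) = -13 (k(B, M) = -1 - 12 = -13)
(k(Z(-1), 13) + 158)*(-154) = (-13 + 158)*(-154) = 145*(-154) = -22330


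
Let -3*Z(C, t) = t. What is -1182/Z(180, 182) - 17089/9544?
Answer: 15366413/868504 ≈ 17.693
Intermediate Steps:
Z(C, t) = -t/3
-1182/Z(180, 182) - 17089/9544 = -1182/((-⅓*182)) - 17089/9544 = -1182/(-182/3) - 17089*1/9544 = -1182*(-3/182) - 17089/9544 = 1773/91 - 17089/9544 = 15366413/868504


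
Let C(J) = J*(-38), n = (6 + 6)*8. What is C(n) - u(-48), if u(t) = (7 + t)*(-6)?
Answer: -3894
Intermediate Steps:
u(t) = -42 - 6*t
n = 96 (n = 12*8 = 96)
C(J) = -38*J
C(n) - u(-48) = -38*96 - (-42 - 6*(-48)) = -3648 - (-42 + 288) = -3648 - 1*246 = -3648 - 246 = -3894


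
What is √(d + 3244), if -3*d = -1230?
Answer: 3*√406 ≈ 60.448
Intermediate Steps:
d = 410 (d = -⅓*(-1230) = 410)
√(d + 3244) = √(410 + 3244) = √3654 = 3*√406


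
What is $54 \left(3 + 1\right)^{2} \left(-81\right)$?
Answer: $-69984$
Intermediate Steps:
$54 \left(3 + 1\right)^{2} \left(-81\right) = 54 \cdot 4^{2} \left(-81\right) = 54 \cdot 16 \left(-81\right) = 864 \left(-81\right) = -69984$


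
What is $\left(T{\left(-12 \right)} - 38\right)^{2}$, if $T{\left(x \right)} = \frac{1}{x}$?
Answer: $\frac{208849}{144} \approx 1450.3$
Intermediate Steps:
$\left(T{\left(-12 \right)} - 38\right)^{2} = \left(\frac{1}{-12} - 38\right)^{2} = \left(- \frac{1}{12} - 38\right)^{2} = \left(- \frac{457}{12}\right)^{2} = \frac{208849}{144}$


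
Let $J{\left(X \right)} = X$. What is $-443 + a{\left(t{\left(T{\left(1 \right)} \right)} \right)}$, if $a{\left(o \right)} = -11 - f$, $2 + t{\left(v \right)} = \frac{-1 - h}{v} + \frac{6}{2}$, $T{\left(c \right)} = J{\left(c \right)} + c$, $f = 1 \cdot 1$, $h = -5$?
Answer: $-455$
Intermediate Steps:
$f = 1$
$T{\left(c \right)} = 2 c$ ($T{\left(c \right)} = c + c = 2 c$)
$t{\left(v \right)} = 1 + \frac{4}{v}$ ($t{\left(v \right)} = -2 + \left(\frac{-1 - -5}{v} + \frac{6}{2}\right) = -2 + \left(\frac{-1 + 5}{v} + 6 \cdot \frac{1}{2}\right) = -2 + \left(\frac{4}{v} + 3\right) = -2 + \left(3 + \frac{4}{v}\right) = 1 + \frac{4}{v}$)
$a{\left(o \right)} = -12$ ($a{\left(o \right)} = -11 - 1 = -12$)
$-443 + a{\left(t{\left(T{\left(1 \right)} \right)} \right)} = -443 - 12 = -455$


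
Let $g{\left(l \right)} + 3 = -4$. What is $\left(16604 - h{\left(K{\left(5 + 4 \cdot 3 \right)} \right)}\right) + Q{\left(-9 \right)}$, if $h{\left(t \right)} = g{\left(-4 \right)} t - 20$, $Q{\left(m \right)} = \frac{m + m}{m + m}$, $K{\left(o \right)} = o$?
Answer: $16744$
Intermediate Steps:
$g{\left(l \right)} = -7$ ($g{\left(l \right)} = -3 - 4 = -7$)
$Q{\left(m \right)} = 1$ ($Q{\left(m \right)} = \frac{2 m}{2 m} = 2 m \frac{1}{2 m} = 1$)
$h{\left(t \right)} = -20 - 7 t$ ($h{\left(t \right)} = - 7 t - 20 = -20 - 7 t$)
$\left(16604 - h{\left(K{\left(5 + 4 \cdot 3 \right)} \right)}\right) + Q{\left(-9 \right)} = \left(16604 - \left(-20 - 7 \left(5 + 4 \cdot 3\right)\right)\right) + 1 = \left(16604 - \left(-20 - 7 \left(5 + 12\right)\right)\right) + 1 = \left(16604 - \left(-20 - 119\right)\right) + 1 = \left(16604 - -139\right) + 1 = \left(16604 + 139\right) + 1 = 16743 + 1 = 16744$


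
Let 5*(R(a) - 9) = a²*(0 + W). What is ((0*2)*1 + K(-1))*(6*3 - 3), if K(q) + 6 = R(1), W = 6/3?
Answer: 51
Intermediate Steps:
W = 2 (W = 6*(⅓) = 2)
R(a) = 9 + 2*a²/5 (R(a) = 9 + (a²*(0 + 2))/5 = 9 + (a²*2)/5 = 9 + (2*a²)/5 = 9 + 2*a²/5)
K(q) = 17/5 (K(q) = -6 + (9 + (⅖)*1²) = -6 + (9 + (⅖)*1) = -6 + (9 + ⅖) = -6 + 47/5 = 17/5)
((0*2)*1 + K(-1))*(6*3 - 3) = ((0*2)*1 + 17/5)*(6*3 - 3) = (0*1 + 17/5)*(18 - 3) = (0 + 17/5)*15 = (17/5)*15 = 51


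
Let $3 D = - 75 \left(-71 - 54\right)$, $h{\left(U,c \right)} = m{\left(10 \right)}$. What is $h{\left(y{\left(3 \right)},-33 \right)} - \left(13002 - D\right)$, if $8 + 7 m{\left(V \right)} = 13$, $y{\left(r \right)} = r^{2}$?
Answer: $- \frac{69134}{7} \approx -9876.3$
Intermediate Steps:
$m{\left(V \right)} = \frac{5}{7}$ ($m{\left(V \right)} = - \frac{8}{7} + \frac{1}{7} \cdot 13 = - \frac{8}{7} + \frac{13}{7} = \frac{5}{7}$)
$h{\left(U,c \right)} = \frac{5}{7}$
$D = 3125$ ($D = \frac{\left(-75\right) \left(-71 - 54\right)}{3} = \frac{\left(-75\right) \left(-125\right)}{3} = \frac{1}{3} \cdot 9375 = 3125$)
$h{\left(y{\left(3 \right)},-33 \right)} - \left(13002 - D\right) = \frac{5}{7} - \left(13002 - 3125\right) = \frac{5}{7} - 9877 = - \frac{69134}{7}$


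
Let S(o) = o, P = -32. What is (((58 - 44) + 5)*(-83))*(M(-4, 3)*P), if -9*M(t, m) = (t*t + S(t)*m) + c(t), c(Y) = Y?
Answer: 0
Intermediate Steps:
M(t, m) = -t/9 - t²/9 - m*t/9 (M(t, m) = -((t*t + t*m) + t)/9 = -((t² + m*t) + t)/9 = -(t + t² + m*t)/9 = -t/9 - t²/9 - m*t/9)
(((58 - 44) + 5)*(-83))*(M(-4, 3)*P) = (((58 - 44) + 5)*(-83))*(((⅑)*(-4)*(-1 - 1*3 - 1*(-4)))*(-32)) = ((14 + 5)*(-83))*(((⅑)*(-4)*(-1 - 3 + 4))*(-32)) = (19*(-83))*(((⅑)*(-4)*0)*(-32)) = -0*(-32) = -1577*0 = 0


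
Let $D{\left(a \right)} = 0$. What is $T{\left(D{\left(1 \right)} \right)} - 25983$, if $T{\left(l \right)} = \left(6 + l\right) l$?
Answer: $-25983$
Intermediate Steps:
$T{\left(l \right)} = l \left(6 + l\right)$
$T{\left(D{\left(1 \right)} \right)} - 25983 = 0 \left(6 + 0\right) - 25983 = 0 \cdot 6 - 25983 = 0 - 25983 = -25983$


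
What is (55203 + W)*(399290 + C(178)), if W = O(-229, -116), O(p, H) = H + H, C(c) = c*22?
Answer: 22164637026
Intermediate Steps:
C(c) = 22*c
O(p, H) = 2*H
W = -232 (W = 2*(-116) = -232)
(55203 + W)*(399290 + C(178)) = (55203 - 232)*(399290 + 22*178) = 54971*(399290 + 3916) = 54971*403206 = 22164637026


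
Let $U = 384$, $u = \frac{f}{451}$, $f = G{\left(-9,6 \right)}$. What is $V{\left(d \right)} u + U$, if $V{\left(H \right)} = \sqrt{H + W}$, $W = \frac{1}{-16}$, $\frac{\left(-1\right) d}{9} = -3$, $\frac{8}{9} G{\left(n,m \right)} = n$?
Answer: $384 - \frac{81 \sqrt{431}}{14432} \approx 383.88$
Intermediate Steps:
$G{\left(n,m \right)} = \frac{9 n}{8}$
$f = - \frac{81}{8}$ ($f = \frac{9}{8} \left(-9\right) = - \frac{81}{8} \approx -10.125$)
$d = 27$ ($d = \left(-9\right) \left(-3\right) = 27$)
$u = - \frac{81}{3608}$ ($u = - \frac{81}{8 \cdot 451} = \left(- \frac{81}{8}\right) \frac{1}{451} = - \frac{81}{3608} \approx -0.02245$)
$W = - \frac{1}{16} \approx -0.0625$
$V{\left(H \right)} = \sqrt{- \frac{1}{16} + H}$ ($V{\left(H \right)} = \sqrt{H - \frac{1}{16}} = \sqrt{- \frac{1}{16} + H}$)
$V{\left(d \right)} u + U = \frac{\sqrt{-1 + 16 \cdot 27}}{4} \left(- \frac{81}{3608}\right) + 384 = \frac{\sqrt{-1 + 432}}{4} \left(- \frac{81}{3608}\right) + 384 = \frac{\sqrt{431}}{4} \left(- \frac{81}{3608}\right) + 384 = - \frac{81 \sqrt{431}}{14432} + 384 = 384 - \frac{81 \sqrt{431}}{14432}$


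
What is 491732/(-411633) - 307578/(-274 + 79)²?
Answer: -16145262686/1739149425 ≈ -9.2834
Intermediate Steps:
491732/(-411633) - 307578/(-274 + 79)² = 491732*(-1/411633) - 307578/((-195)²) = -491732/411633 - 307578/38025 = -491732/411633 - 307578*1/38025 = -491732/411633 - 102526/12675 = -16145262686/1739149425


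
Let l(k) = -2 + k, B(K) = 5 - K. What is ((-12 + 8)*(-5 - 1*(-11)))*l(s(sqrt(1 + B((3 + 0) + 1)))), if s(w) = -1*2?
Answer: 96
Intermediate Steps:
s(w) = -2
((-12 + 8)*(-5 - 1*(-11)))*l(s(sqrt(1 + B((3 + 0) + 1)))) = ((-12 + 8)*(-5 - 1*(-11)))*(-2 - 2) = -4*(-5 + 11)*(-4) = -4*6*(-4) = -24*(-4) = 96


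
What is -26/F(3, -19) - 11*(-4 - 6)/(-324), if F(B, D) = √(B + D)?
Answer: -55/162 + 13*I/2 ≈ -0.33951 + 6.5*I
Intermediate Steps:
-26/F(3, -19) - 11*(-4 - 6)/(-324) = -26/√(3 - 19) - 11*(-4 - 6)/(-324) = -26*(-I/4) - 11*(-10)*(-1/324) = -26*(-I/4) + 110*(-1/324) = -(-13)*I/2 - 55/162 = 13*I/2 - 55/162 = -55/162 + 13*I/2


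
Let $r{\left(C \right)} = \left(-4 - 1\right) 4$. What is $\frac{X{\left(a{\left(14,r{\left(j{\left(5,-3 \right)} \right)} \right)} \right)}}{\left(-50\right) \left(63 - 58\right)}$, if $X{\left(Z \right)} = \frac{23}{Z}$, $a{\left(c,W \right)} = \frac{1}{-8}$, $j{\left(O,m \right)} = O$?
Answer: $\frac{92}{125} \approx 0.736$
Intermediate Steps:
$r{\left(C \right)} = -20$ ($r{\left(C \right)} = \left(-5\right) 4 = -20$)
$a{\left(c,W \right)} = - \frac{1}{8}$
$\frac{X{\left(a{\left(14,r{\left(j{\left(5,-3 \right)} \right)} \right)} \right)}}{\left(-50\right) \left(63 - 58\right)} = \frac{23 \frac{1}{- \frac{1}{8}}}{\left(-50\right) \left(63 - 58\right)} = \frac{23 \left(-8\right)}{\left(-50\right) 5} = - \frac{184}{-250} = \left(-184\right) \left(- \frac{1}{250}\right) = \frac{92}{125}$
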